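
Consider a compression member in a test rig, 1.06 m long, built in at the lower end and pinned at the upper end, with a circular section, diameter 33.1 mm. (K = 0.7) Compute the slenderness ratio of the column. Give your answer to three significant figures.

λ ≈ 89.7

I = πd⁴/64 = π×33.1⁴/64 = 5.892×10^4 mm⁴
A = 860.5 mm²;  r_min = √(I/A) = √(5.892×10^4/860.5) = 8.275 mm
L_e = K·L = 0.7 × 1.06 m = 0.7420 m = 742.00 mm
λ = L_e / r_min = 742.00 / 8.275 = 89.7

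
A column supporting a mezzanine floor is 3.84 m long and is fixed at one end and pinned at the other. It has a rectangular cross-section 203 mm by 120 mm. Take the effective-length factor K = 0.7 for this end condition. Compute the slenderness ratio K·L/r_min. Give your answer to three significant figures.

λ ≈ 77.6

For a rectangle r_min = b/√12 = 120/√12 = 34.64 mm
L_e = K·L = 0.7 × 3.84 m = 2.688 m = 2688.0 mm
λ = L_e / r_min = 2688.0 / 34.64 = 77.6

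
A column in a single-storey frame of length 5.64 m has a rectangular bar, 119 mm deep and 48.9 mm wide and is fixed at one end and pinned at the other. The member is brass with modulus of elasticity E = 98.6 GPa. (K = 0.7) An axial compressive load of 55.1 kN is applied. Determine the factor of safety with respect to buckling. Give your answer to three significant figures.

Buckling occurs about the weak axis: I_min = h·b³/12 with b = 48.9 mm (the shorter side).
I_min = 119×48.9³/12 = 1.160×10^6 mm⁴
I = 1.160×10^6 mm⁴ = 1.160×10^-6 m⁴
Effective length L_e = K·L = 0.7 × 5.64 = 3.948 m
P_cr = π²EI / L_e² = π² × 98.6×10⁹ × 1.160×10^-6 / 3.948² = 7.240×10^4 N
Factor of safety n = P_cr / P = 72.396 / 55.1 = 1.31

n ≈ 1.31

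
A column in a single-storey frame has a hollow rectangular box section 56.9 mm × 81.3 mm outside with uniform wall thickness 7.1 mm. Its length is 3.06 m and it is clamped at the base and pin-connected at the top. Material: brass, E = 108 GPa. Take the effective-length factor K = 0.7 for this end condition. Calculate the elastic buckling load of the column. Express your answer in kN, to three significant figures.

Inner dimensions: h_i = 81.3 − 2×7.1 = 67.10 mm, b_i = 56.9 − 2×7.1 = 42.70 mm
Weak-axis I_min = (h_o·b_o³ − h_i·b_i³)/12 with b_o = 56.9, b_i = 42.70 mm (shorter outer/inner sides).
I_min = (81.3×56.9³ − 67.10×42.70³)/12 = 8.128×10^5 mm⁴
I = 8.128×10^5 mm⁴ = 8.128×10^-7 m⁴
Effective length L_e = K·L = 0.7 × 3.06 = 2.142 m
P_cr = π²EI / L_e² = π² × 108×10⁹ × 8.128×10^-7 / 2.142² = 1.888×10^5 N

P_cr ≈ 189 kN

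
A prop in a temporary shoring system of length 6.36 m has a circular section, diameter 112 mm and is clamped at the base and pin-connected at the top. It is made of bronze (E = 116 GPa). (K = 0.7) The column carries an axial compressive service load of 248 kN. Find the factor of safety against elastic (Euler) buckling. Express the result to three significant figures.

n ≈ 1.80

I = πd⁴/64 = π×112⁴/64 = 7.724×10^6 mm⁴
I = 7.724×10^6 mm⁴ = 7.724×10^-6 m⁴
Effective length L_e = K·L = 0.7 × 6.36 = 4.452 m
P_cr = π²EI / L_e² = π² × 116×10⁹ × 7.724×10^-6 / 4.452² = 4.462×10^5 N
Factor of safety n = P_cr / P = 446.16 / 248 = 1.80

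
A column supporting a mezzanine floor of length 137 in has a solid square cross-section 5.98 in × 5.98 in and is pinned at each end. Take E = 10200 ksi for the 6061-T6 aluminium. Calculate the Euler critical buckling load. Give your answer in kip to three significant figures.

P_cr ≈ 572 kip

I = a⁴/12 = 5.98⁴/12 = 106.6 in⁴
Effective length L_e = K·L = 1 × 137 = 137.0 in
P_cr = π²EI / L_e² = π² × 10200×10³ × 106.6 / 137.0² = 5.716×10^5 lb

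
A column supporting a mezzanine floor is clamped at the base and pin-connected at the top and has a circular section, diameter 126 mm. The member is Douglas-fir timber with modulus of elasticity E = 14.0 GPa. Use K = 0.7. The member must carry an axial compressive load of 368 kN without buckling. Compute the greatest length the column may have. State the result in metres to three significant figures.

L_max ≈ 3.08 m

I = πd⁴/64 = π×126⁴/64 = 1.237×10^7 mm⁴
I = 1.237×10^-5 m⁴
At the buckling limit P_cr = P = 3.680×10^5 N
From P_cr = π²EI/(K·L)²:  L = (1/K)·√(π²EI/P_cr) = (1/0.7)·√(π²×1.40×10^10×1.237×10^-5/3.680×10^5)
L = 3.08 m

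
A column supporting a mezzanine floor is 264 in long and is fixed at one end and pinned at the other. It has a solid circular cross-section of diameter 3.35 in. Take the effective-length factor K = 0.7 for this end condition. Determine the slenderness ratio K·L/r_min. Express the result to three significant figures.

For a solid circle r = d/4 = 3.35/4 = 0.8375 in
L_e = K·L = 0.7 × 264 = 184.8 in
λ = L_e / r_min = 184.80 / 0.8375 = 221

λ ≈ 221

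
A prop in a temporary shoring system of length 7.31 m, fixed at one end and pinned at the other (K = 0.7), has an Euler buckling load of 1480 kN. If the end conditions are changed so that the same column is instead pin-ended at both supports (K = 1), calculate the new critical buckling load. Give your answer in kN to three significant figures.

P_cr ∝ 1/K², so P_cr,new = P_cr,old × (K_old/K_new)² = 1480 × (0.7/1)²
= 1480 × 0.4900 = 725 kN

P_cr ≈ 725 kN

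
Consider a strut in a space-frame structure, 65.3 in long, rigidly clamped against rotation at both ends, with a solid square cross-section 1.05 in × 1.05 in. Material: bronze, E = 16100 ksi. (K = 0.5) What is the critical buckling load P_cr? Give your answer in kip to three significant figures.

P_cr ≈ 15.1 kip

I = a⁴/12 = 1.05⁴/12 = 0.1013 in⁴
Effective length L_e = K·L = 0.5 × 65.3 = 32.65 in
P_cr = π²EI / L_e² = π² × 16100×10³ × 0.1013 / 32.65² = 1.510×10^4 lb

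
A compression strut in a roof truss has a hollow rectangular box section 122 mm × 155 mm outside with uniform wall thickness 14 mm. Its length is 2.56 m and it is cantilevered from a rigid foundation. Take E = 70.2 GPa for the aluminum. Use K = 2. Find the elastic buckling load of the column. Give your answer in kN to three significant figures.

P_cr ≈ 388 kN

Inner dimensions: h_i = 155 − 2×14 = 127.0 mm, b_i = 122 − 2×14 = 94.00 mm
Weak-axis I_min = (h_o·b_o³ − h_i·b_i³)/12 with b_o = 122, b_i = 94.00 mm (shorter outer/inner sides).
I_min = (155×122³ − 127.0×94.00³)/12 = 1.466×10^7 mm⁴
I = 1.466×10^7 mm⁴ = 1.466×10^-5 m⁴
Effective length L_e = K·L = 2 × 2.56 = 5.120 m
P_cr = π²EI / L_e² = π² × 70.2×10⁹ × 1.466×10^-5 / 5.120² = 3.876×10^5 N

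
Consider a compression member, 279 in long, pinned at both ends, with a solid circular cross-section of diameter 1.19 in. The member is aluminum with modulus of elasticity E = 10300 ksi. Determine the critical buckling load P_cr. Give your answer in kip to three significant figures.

P_cr ≈ 0.129 kip

I = πd⁴/64 = π×1.19⁴/64 = 9.844×10^-2 in⁴
Effective length L_e = K·L = 1 × 279 = 279.0 in
P_cr = π²EI / L_e² = π² × 10300×10³ × 9.844×10^-2 / 279.0² = 128.6 lb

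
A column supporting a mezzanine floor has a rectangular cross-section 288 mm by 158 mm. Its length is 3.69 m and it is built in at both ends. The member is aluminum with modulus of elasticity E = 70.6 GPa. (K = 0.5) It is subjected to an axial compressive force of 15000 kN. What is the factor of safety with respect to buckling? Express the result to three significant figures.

Buckling occurs about the weak axis: I_min = h·b³/12 with b = 158 mm (the shorter side).
I_min = 288×158³/12 = 9.466×10^7 mm⁴
I = 9.466×10^7 mm⁴ = 9.466×10^-5 m⁴
Effective length L_e = K·L = 0.5 × 3.69 = 1.845 m
P_cr = π²EI / L_e² = π² × 70.6×10⁹ × 9.466×10^-5 / 1.845² = 1.938×10^7 N
Factor of safety n = P_cr / P = 19377 / 15000 = 1.29

n ≈ 1.29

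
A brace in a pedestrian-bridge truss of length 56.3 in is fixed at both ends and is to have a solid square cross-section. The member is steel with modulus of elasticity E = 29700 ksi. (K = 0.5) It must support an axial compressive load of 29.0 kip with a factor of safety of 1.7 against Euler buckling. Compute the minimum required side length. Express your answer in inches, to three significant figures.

Required P_cr = n·P = 1.7 × 29.0 = 49.30 kip
L_e = K·L = 0.5 × 56.3 = 28.15 in
Required I = P_cr·L_e²/(π²E) = 4.930×10^4 × 28.15² / (π² × 2.97×10^7) = 0.1333 in⁴
Solid square: I = a⁴/12  ⇒  a = (12I)^(1/4) = (12×0.1333)^(1/4) = 1.12 in

a ≈ 1.12 in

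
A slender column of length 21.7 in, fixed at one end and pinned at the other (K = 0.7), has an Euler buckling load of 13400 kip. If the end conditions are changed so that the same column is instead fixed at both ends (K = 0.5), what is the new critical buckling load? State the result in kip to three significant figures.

P_cr ∝ 1/K², so P_cr,new = P_cr,old × (K_old/K_new)² = 13400 × (0.7/0.5)²
= 13400 × 1.960 = 26300 kip

P_cr ≈ 26300 kip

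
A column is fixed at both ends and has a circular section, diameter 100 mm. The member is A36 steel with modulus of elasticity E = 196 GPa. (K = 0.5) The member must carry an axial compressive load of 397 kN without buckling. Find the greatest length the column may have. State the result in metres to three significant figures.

L_max ≈ 9.78 m

I = πd⁴/64 = π×100⁴/64 = 4.909×10^6 mm⁴
I = 4.909×10^-6 m⁴
At the buckling limit P_cr = P = 3.970×10^5 N
From P_cr = π²EI/(K·L)²:  L = (1/K)·√(π²EI/P_cr) = (1/0.5)·√(π²×1.96×10^11×4.909×10^-6/3.970×10^5)
L = 9.78 m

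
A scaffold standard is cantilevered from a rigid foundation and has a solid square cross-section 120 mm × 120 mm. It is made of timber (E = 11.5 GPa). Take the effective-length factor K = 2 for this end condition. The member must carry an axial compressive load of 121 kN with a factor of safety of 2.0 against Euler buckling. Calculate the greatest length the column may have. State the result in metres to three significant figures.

L_max ≈ 1.42 m

I = a⁴/12 = 120⁴/12 = 1.728×10^7 mm⁴
I = 1.728×10^-5 m⁴
Required critical load P_cr = n·P = 2.0 × 121 = 242.0 kN = 2.420×10^5 N
From P_cr = π²EI/(K·L)²:  L = (1/K)·√(π²EI/P_cr) = (1/2)·√(π²×1.15×10^10×1.728×10^-5/2.420×10^5)
L = 1.42 m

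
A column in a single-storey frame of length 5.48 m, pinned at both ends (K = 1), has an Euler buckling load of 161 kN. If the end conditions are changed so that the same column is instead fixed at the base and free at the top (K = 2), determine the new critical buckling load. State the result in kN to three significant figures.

P_cr ∝ 1/K², so P_cr,new = P_cr,old × (K_old/K_new)² = 161 × (1/2)²
= 161 × 0.2500 = 40.2 kN

P_cr ≈ 40.2 kN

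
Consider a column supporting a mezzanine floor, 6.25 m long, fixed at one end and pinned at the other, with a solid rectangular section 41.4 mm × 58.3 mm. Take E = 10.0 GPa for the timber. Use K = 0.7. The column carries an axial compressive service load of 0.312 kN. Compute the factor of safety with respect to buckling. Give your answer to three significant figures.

Buckling occurs about the weak axis: I_min = h·b³/12 with b = 41.4 mm (the shorter side).
I_min = 58.3×41.4³/12 = 3.447×10^5 mm⁴
I = 3.447×10^5 mm⁴ = 3.447×10^-7 m⁴
Effective length L_e = K·L = 0.7 × 6.25 = 4.375 m
P_cr = π²EI / L_e² = π² × 10.0×10⁹ × 3.447×10^-7 / 4.375² = 1.778×10^3 N
Factor of safety n = P_cr / P = 1.7776 / 0.312 = 5.70

n ≈ 5.70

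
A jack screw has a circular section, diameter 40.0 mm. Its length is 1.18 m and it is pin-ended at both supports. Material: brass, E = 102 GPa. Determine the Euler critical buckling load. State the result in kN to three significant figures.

P_cr ≈ 90.9 kN

I = πd⁴/64 = π×40.0⁴/64 = 1.257×10^5 mm⁴
I = 1.257×10^5 mm⁴ = 1.257×10^-7 m⁴
Effective length L_e = K·L = 1 × 1.18 = 1.180 m
P_cr = π²EI / L_e² = π² × 102×10⁹ × 1.257×10^-7 / 1.180² = 9.085×10^4 N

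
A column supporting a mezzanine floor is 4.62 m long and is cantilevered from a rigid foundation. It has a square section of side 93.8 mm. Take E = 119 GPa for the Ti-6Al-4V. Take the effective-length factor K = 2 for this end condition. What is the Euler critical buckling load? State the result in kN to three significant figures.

P_cr ≈ 88.7 kN

I = a⁴/12 = 93.8⁴/12 = 6.451×10^6 mm⁴
I = 6.451×10^6 mm⁴ = 6.451×10^-6 m⁴
Effective length L_e = K·L = 2 × 4.62 = 9.240 m
P_cr = π²EI / L_e² = π² × 119×10⁹ × 6.451×10^-6 / 9.240² = 8.874×10^4 N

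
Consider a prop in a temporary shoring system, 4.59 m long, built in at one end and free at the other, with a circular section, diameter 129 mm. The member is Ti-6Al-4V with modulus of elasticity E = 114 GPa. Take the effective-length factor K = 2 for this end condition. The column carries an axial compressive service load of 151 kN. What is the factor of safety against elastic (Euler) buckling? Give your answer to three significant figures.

I = πd⁴/64 = π×129⁴/64 = 1.359×10^7 mm⁴
I = 1.359×10^7 mm⁴ = 1.359×10^-5 m⁴
Effective length L_e = K·L = 2 × 4.59 = 9.180 m
P_cr = π²EI / L_e² = π² × 114×10⁹ × 1.359×10^-5 / 9.180² = 1.815×10^5 N
Factor of safety n = P_cr / P = 181.49 / 151 = 1.20

n ≈ 1.20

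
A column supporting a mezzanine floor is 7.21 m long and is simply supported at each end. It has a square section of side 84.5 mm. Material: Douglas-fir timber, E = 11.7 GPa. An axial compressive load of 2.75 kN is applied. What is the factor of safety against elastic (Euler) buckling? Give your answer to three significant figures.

n ≈ 3.43

I = a⁴/12 = 84.5⁴/12 = 4.249×10^6 mm⁴
I = 4.249×10^6 mm⁴ = 4.249×10^-6 m⁴
Effective length L_e = K·L = 1 × 7.21 = 7.210 m
P_cr = π²EI / L_e² = π² × 11.7×10⁹ × 4.249×10^-6 / 7.210² = 9.438×10^3 N
Factor of safety n = P_cr / P = 9.4376 / 2.75 = 3.43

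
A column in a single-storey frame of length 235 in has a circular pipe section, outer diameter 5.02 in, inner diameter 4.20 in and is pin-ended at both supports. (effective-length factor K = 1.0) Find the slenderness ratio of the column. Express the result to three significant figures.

d_o = 5.02 in, d_i = 4.20 in
I = π(d_o⁴ − d_i⁴)/64 = π(5.02⁴ − 4.200⁴)/64 = 15.90 in⁴
A = 5.938 in²;  r_min = √(I/A) = √(15.90/5.938) = 1.636 in
L_e = K·L = 1 × 235 = 235.0 in
λ = L_e / r_min = 235.00 / 1.636 = 144

λ ≈ 144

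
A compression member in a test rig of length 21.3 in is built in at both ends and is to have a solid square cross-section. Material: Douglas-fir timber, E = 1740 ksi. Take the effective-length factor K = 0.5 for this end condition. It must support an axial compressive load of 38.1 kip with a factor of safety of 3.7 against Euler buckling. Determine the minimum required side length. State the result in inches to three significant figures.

a ≈ 1.83 in

Required P_cr = n·P = 3.7 × 38.1 = 141.0 kip
L_e = K·L = 0.5 × 21.3 = 10.65 in
Required I = P_cr·L_e²/(π²E) = 1.410×10^5 × 10.65² / (π² × 1.74×10^6) = 0.9311 in⁴
Solid square: I = a⁴/12  ⇒  a = (12I)^(1/4) = (12×0.9311)^(1/4) = 1.83 in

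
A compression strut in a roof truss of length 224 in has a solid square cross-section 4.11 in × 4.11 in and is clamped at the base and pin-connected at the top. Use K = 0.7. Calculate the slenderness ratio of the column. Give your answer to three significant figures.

λ ≈ 132

For a square r = a/√12 = 4.11/√12 = 1.186 in
L_e = K·L = 0.7 × 224 = 156.8 in
λ = L_e / r_min = 156.80 / 1.186 = 132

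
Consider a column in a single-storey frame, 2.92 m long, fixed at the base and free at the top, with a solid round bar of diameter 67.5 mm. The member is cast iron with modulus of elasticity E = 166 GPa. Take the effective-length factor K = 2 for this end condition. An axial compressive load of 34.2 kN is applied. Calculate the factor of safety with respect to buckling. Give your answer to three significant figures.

I = πd⁴/64 = π×67.5⁴/64 = 1.019×10^6 mm⁴
I = 1.019×10^6 mm⁴ = 1.019×10^-6 m⁴
Effective length L_e = K·L = 2 × 2.92 = 5.840 m
P_cr = π²EI / L_e² = π² × 166×10⁹ × 1.019×10^-6 / 5.840² = 4.895×10^4 N
Factor of safety n = P_cr / P = 48.952 / 34.2 = 1.43

n ≈ 1.43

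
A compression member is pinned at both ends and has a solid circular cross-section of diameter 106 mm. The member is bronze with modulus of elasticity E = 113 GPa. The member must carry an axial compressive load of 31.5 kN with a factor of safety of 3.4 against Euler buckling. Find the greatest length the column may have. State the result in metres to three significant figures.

L_max ≈ 8.03 m

I = πd⁴/64 = π×106⁴/64 = 6.197×10^6 mm⁴
I = 6.197×10^-6 m⁴
Required critical load P_cr = n·P = 3.4 × 31.5 = 107.1 kN = 1.071×10^5 N
From P_cr = π²EI/(K·L)²:  L = (1/K)·√(π²EI/P_cr) = (1/1)·√(π²×1.13×10^11×6.197×10^-6/1.071×10^5)
L = 8.03 m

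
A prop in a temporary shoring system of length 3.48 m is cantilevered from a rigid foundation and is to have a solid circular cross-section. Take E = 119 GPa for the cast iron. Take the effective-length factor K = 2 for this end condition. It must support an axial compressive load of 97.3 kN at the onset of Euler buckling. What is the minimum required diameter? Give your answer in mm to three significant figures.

d ≈ 95.1 mm

L_e = K·L = 2 × 3.48 = 6.960 m
Required I = P_cr·L_e²/(π²E) = 9.730×10^4 × 6.960² / (π² × 1.19×10^11) = 4.013×10^-6 m⁴
I_req = 4.013×10^6 mm⁴
Solid circle: I = πd⁴/64  ⇒  d = (64I/π)^(1/4) = (64×4.013×10^6/π)^(1/4) = 95.1 mm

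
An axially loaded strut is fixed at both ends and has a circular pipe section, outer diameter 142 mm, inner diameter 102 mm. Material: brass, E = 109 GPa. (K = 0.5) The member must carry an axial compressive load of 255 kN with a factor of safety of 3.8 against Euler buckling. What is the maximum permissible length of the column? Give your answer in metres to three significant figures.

L_max ≈ 8.06 m

d_o = 142 mm, d_i = 102 mm
I = π(d_o⁴ − d_i⁴)/64 = π(142⁴ − 102.0⁴)/64 = 1.464×10^7 mm⁴
I = 1.464×10^-5 m⁴
Required critical load P_cr = n·P = 3.8 × 255 = 969.0 kN = 9.690×10^5 N
From P_cr = π²EI/(K·L)²:  L = (1/K)·√(π²EI/P_cr) = (1/0.5)·√(π²×1.09×10^11×1.464×10^-5/9.690×10^5)
L = 8.06 m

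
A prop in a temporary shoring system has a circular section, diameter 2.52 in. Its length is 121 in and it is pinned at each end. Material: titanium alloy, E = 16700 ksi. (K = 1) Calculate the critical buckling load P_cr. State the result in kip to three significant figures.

I = πd⁴/64 = π×2.52⁴/64 = 1.980 in⁴
Effective length L_e = K·L = 1 × 121 = 121.0 in
P_cr = π²EI / L_e² = π² × 16700×10³ × 1.980 / 121.0² = 2.229×10^4 lb

P_cr ≈ 22.3 kip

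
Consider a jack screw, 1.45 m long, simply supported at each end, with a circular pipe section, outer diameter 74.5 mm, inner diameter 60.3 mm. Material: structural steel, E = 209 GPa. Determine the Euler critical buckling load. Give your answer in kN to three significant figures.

P_cr ≈ 847 kN

d_o = 74.5 mm, d_i = 60.3 mm
I = π(d_o⁴ − d_i⁴)/64 = π(74.5⁴ − 60.30⁴)/64 = 8.632×10^5 mm⁴
I = 8.632×10^5 mm⁴ = 8.632×10^-7 m⁴
Effective length L_e = K·L = 1 × 1.45 = 1.450 m
P_cr = π²EI / L_e² = π² × 209×10⁹ × 8.632×10^-7 / 1.450² = 8.468×10^5 N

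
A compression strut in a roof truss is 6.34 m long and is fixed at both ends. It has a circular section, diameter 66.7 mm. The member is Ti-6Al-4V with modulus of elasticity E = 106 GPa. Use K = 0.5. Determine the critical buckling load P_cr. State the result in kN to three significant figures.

P_cr ≈ 101 kN

I = πd⁴/64 = π×66.7⁴/64 = 9.716×10^5 mm⁴
I = 9.716×10^5 mm⁴ = 9.716×10^-7 m⁴
Effective length L_e = K·L = 0.5 × 6.34 = 3.170 m
P_cr = π²EI / L_e² = π² × 106×10⁹ × 9.716×10^-7 / 3.170² = 1.011×10^5 N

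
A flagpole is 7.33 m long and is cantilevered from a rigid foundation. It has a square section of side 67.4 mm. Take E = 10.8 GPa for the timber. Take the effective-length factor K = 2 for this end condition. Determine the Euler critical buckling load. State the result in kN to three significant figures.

P_cr ≈ 0.853 kN

I = a⁴/12 = 67.4⁴/12 = 1.720×10^6 mm⁴
I = 1.720×10^6 mm⁴ = 1.720×10^-6 m⁴
Effective length L_e = K·L = 2 × 7.33 = 14.66 m
P_cr = π²EI / L_e² = π² × 10.8×10⁹ × 1.720×10^-6 / 14.66² = 852.9 N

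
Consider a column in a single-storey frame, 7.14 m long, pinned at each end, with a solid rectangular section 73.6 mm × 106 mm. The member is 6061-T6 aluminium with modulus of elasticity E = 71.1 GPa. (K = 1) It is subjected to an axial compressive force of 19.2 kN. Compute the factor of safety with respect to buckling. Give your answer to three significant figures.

Buckling occurs about the weak axis: I_min = h·b³/12 with b = 73.6 mm (the shorter side).
I_min = 106×73.6³/12 = 3.522×10^6 mm⁴
I = 3.522×10^6 mm⁴ = 3.522×10^-6 m⁴
Effective length L_e = K·L = 1 × 7.14 = 7.140 m
P_cr = π²EI / L_e² = π² × 71.1×10⁹ × 3.522×10^-6 / 7.140² = 4.848×10^4 N
Factor of safety n = P_cr / P = 48.476 / 19.2 = 2.52

n ≈ 2.52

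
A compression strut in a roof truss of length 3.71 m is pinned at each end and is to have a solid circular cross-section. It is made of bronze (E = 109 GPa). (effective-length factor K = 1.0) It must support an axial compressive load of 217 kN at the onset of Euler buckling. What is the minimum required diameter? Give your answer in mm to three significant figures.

d ≈ 86.7 mm

L_e = K·L = 1 × 3.71 = 3.710 m
Required I = P_cr·L_e²/(π²E) = 2.170×10^5 × 3.710² / (π² × 1.09×10^11) = 2.776×10^-6 m⁴
I_req = 2.776×10^6 mm⁴
Solid circle: I = πd⁴/64  ⇒  d = (64I/π)^(1/4) = (64×2.776×10^6/π)^(1/4) = 86.7 mm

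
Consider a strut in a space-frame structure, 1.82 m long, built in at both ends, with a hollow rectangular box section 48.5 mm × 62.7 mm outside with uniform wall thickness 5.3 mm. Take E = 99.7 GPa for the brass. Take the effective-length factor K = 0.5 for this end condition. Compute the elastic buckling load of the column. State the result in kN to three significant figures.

Inner dimensions: h_i = 62.7 − 2×5.3 = 52.10 mm, b_i = 48.5 − 2×5.3 = 37.90 mm
Weak-axis I_min = (h_o·b_o³ − h_i·b_i³)/12 with b_o = 48.5, b_i = 37.90 mm (shorter outer/inner sides).
I_min = (62.7×48.5³ − 52.10×37.90³)/12 = 3.597×10^5 mm⁴
I = 3.597×10^5 mm⁴ = 3.597×10^-7 m⁴
Effective length L_e = K·L = 0.5 × 1.82 = 0.9100 m
P_cr = π²EI / L_e² = π² × 99.7×10⁹ × 3.597×10^-7 / 0.9100² = 4.275×10^5 N

P_cr ≈ 427 kN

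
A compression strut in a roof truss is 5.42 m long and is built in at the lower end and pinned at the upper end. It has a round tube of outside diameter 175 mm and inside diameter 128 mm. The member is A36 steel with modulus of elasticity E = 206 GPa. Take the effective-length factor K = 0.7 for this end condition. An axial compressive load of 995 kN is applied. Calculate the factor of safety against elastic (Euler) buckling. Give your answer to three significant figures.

n ≈ 4.66

d_o = 175 mm, d_i = 128 mm
I = π(d_o⁴ − d_i⁴)/64 = π(175⁴ − 128.0⁴)/64 = 3.286×10^7 mm⁴
I = 3.286×10^7 mm⁴ = 3.286×10^-5 m⁴
Effective length L_e = K·L = 0.7 × 5.42 = 3.794 m
P_cr = π²EI / L_e² = π² × 206×10⁹ × 3.286×10^-5 / 3.794² = 4.642×10^6 N
Factor of safety n = P_cr / P = 4641.6 / 995 = 4.66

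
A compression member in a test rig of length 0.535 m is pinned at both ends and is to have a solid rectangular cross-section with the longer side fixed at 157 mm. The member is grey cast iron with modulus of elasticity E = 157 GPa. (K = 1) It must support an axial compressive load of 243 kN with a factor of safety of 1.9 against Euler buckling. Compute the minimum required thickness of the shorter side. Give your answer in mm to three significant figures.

b ≈ 18.7 mm

Required P_cr = n·P = 1.9 × 243 = 461.7 kN
L_e = K·L = 1 × 0.535 = 0.5350 m
Required I = P_cr·L_e²/(π²E) = 4.617×10^5 × 0.5350² / (π² × 1.57×10^11) = 8.528×10^-8 m⁴
I_req = 8.528×10^4 mm⁴
Rectangle, weak axis: I_min = h·b³/12 with h = 157 mm fixed  ⇒  b = (12I/h)^(1/3) = 18.7 mm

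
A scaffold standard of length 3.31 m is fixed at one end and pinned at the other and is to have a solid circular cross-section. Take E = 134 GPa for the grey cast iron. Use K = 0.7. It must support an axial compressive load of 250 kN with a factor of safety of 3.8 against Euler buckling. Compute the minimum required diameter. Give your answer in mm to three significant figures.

Required P_cr = n·P = 3.8 × 250 = 950.0 kN
L_e = K·L = 0.7 × 3.31 = 2.317 m
Required I = P_cr·L_e²/(π²E) = 9.500×10^5 × 2.317² / (π² × 1.34×10^11) = 3.856×10^-6 m⁴
I_req = 3.856×10^6 mm⁴
Solid circle: I = πd⁴/64  ⇒  d = (64I/π)^(1/4) = (64×3.856×10^6/π)^(1/4) = 94.1 mm

d ≈ 94.1 mm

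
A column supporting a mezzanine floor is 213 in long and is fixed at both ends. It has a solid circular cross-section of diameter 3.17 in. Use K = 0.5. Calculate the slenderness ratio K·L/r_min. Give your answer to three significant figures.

λ ≈ 134

For a solid circle r = d/4 = 3.17/4 = 0.7925 in
L_e = K·L = 0.5 × 213 = 106.5 in
λ = L_e / r_min = 106.50 / 0.7925 = 134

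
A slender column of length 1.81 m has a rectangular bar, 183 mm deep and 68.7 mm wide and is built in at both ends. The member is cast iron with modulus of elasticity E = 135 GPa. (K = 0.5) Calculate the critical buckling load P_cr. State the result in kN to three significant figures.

Buckling occurs about the weak axis: I_min = h·b³/12 with b = 68.7 mm (the shorter side).
I_min = 183×68.7³/12 = 4.945×10^6 mm⁴
I = 4.945×10^6 mm⁴ = 4.945×10^-6 m⁴
Effective length L_e = K·L = 0.5 × 1.81 = 0.9050 m
P_cr = π²EI / L_e² = π² × 135×10⁹ × 4.945×10^-6 / 0.9050² = 8.044×10^6 N

P_cr ≈ 8040 kN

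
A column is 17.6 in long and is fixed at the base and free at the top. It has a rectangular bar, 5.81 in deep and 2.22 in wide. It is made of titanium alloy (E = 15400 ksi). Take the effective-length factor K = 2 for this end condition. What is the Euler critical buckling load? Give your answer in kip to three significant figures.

P_cr ≈ 650 kip

Buckling occurs about the weak axis: I_min = h·b³/12 with b = 2.22 in (the shorter side).
I_min = 5.81×2.22³/12 = 5.297 in⁴
Effective length L_e = K·L = 2 × 17.6 = 35.20 in
P_cr = π²EI / L_e² = π² × 15400×10³ × 5.297 / 35.20² = 6.498×10^5 lb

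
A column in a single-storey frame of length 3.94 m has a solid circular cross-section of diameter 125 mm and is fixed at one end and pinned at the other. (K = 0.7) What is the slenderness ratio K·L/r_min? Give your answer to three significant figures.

For a solid circle r = d/4 = 125/4 = 31.25 mm
L_e = K·L = 0.7 × 3.94 m = 2.758 m = 2758.0 mm
λ = L_e / r_min = 2758.0 / 31.25 = 88.3

λ ≈ 88.3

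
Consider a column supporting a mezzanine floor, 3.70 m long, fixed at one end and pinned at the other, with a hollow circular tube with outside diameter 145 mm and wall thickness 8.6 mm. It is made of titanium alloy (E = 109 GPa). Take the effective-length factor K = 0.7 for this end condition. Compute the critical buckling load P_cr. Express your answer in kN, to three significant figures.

P_cr ≈ 1380 kN

Inner diameter d_i = 145 − 2×8.6 = 127.8 mm
I = π(d_o⁴ − d_i⁴)/64 = π(145⁴ − 127.8⁴)/64 = 8.604×10^6 mm⁴
I = 8.604×10^6 mm⁴ = 8.604×10^-6 m⁴
Effective length L_e = K·L = 0.7 × 3.70 = 2.590 m
P_cr = π²EI / L_e² = π² × 109×10⁹ × 8.604×10^-6 / 2.590² = 1.380×10^6 N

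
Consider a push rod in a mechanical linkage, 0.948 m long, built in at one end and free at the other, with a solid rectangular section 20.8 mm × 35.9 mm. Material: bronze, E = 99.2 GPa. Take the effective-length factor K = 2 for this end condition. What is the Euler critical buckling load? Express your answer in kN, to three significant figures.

P_cr ≈ 7.33 kN

Buckling occurs about the weak axis: I_min = h·b³/12 with b = 20.8 mm (the shorter side).
I_min = 35.9×20.8³/12 = 2.692×10^4 mm⁴
I = 2.692×10^4 mm⁴ = 2.692×10^-8 m⁴
Effective length L_e = K·L = 2 × 0.948 = 1.896 m
P_cr = π²EI / L_e² = π² × 99.2×10⁹ × 2.692×10^-8 / 1.896² = 7.332×10^3 N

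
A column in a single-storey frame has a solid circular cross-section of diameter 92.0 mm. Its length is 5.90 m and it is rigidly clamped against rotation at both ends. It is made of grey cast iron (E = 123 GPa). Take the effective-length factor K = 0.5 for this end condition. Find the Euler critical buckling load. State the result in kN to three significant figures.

P_cr ≈ 491 kN

I = πd⁴/64 = π×92.0⁴/64 = 3.517×10^6 mm⁴
I = 3.517×10^6 mm⁴ = 3.517×10^-6 m⁴
Effective length L_e = K·L = 0.5 × 5.90 = 2.950 m
P_cr = π²EI / L_e² = π² × 123×10⁹ × 3.517×10^-6 / 2.950² = 4.905×10^5 N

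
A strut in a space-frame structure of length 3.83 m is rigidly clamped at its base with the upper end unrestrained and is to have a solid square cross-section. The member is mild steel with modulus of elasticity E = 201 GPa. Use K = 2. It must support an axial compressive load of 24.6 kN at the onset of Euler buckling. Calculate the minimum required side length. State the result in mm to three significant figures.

a ≈ 54.4 mm

L_e = K·L = 2 × 3.83 = 7.660 m
Required I = P_cr·L_e²/(π²E) = 2.460×10^4 × 7.660² / (π² × 2.01×10^11) = 7.276×10^-7 m⁴
I_req = 7.276×10^5 mm⁴
Solid square: I = a⁴/12  ⇒  a = (12I)^(1/4) = (12×7.276×10^5)^(1/4) = 54.4 mm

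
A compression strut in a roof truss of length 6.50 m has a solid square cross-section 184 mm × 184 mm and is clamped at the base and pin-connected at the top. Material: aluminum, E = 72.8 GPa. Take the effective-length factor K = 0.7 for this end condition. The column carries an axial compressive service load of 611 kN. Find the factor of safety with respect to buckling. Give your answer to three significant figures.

n ≈ 5.43

I = a⁴/12 = 184⁴/12 = 9.552×10^7 mm⁴
I = 9.552×10^7 mm⁴ = 9.552×10^-5 m⁴
Effective length L_e = K·L = 0.7 × 6.50 = 4.550 m
P_cr = π²EI / L_e² = π² × 72.8×10⁹ × 9.552×10^-5 / 4.550² = 3.315×10^6 N
Factor of safety n = P_cr / P = 3315.1 / 611 = 5.43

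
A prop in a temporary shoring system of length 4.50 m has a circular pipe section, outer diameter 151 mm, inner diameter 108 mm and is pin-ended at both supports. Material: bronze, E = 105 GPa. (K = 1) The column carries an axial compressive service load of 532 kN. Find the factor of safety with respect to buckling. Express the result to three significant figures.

n ≈ 1.81

d_o = 151 mm, d_i = 108 mm
I = π(d_o⁴ − d_i⁴)/64 = π(151⁴ − 108.0⁴)/64 = 1.884×10^7 mm⁴
I = 1.884×10^7 mm⁴ = 1.884×10^-5 m⁴
Effective length L_e = K·L = 1 × 4.50 = 4.500 m
P_cr = π²EI / L_e² = π² × 105×10⁹ × 1.884×10^-5 / 4.500² = 9.642×10^5 N
Factor of safety n = P_cr / P = 964.23 / 532 = 1.81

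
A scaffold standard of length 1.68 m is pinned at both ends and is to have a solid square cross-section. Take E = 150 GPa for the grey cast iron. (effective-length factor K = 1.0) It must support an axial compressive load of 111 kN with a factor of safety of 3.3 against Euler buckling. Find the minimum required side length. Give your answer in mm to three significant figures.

Required P_cr = n·P = 3.3 × 111 = 366.3 kN
L_e = K·L = 1 × 1.68 = 1.680 m
Required I = P_cr·L_e²/(π²E) = 3.663×10^5 × 1.680² / (π² × 1.50×10^11) = 6.983×10^-7 m⁴
I_req = 6.983×10^5 mm⁴
Solid square: I = a⁴/12  ⇒  a = (12I)^(1/4) = (12×6.983×10^5)^(1/4) = 53.8 mm

a ≈ 53.8 mm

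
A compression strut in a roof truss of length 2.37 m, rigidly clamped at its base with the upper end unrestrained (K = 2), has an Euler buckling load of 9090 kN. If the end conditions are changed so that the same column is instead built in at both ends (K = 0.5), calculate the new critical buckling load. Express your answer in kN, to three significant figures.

P_cr ≈ 145000 kN

P_cr ∝ 1/K², so P_cr,new = P_cr,old × (K_old/K_new)² = 9090 × (2/0.5)²
= 9090 × 16.00 = 145000 kN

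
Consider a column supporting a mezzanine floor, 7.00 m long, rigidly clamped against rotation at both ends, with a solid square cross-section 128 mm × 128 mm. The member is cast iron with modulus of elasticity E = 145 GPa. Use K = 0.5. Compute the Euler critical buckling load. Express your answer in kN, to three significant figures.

P_cr ≈ 2610 kN

I = a⁴/12 = 128⁴/12 = 2.237×10^7 mm⁴
I = 2.237×10^7 mm⁴ = 2.237×10^-5 m⁴
Effective length L_e = K·L = 0.5 × 7.00 = 3.500 m
P_cr = π²EI / L_e² = π² × 145×10⁹ × 2.237×10^-5 / 3.500² = 2.613×10^6 N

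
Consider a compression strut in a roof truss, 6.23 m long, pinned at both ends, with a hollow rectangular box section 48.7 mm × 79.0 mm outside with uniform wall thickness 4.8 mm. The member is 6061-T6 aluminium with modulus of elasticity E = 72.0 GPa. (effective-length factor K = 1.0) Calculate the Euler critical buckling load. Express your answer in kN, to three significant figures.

P_cr ≈ 7.59 kN

Inner dimensions: h_i = 79.0 − 2×4.8 = 69.40 mm, b_i = 48.7 − 2×4.8 = 39.10 mm
Weak-axis I_min = (h_o·b_o³ − h_i·b_i³)/12 with b_o = 48.7, b_i = 39.10 mm (shorter outer/inner sides).
I_min = (79.0×48.7³ − 69.40×39.10³)/12 = 4.147×10^5 mm⁴
I = 4.147×10^5 mm⁴ = 4.147×10^-7 m⁴
Effective length L_e = K·L = 1 × 6.23 = 6.230 m
P_cr = π²EI / L_e² = π² × 72.0×10⁹ × 4.147×10^-7 / 6.230² = 7.592×10^3 N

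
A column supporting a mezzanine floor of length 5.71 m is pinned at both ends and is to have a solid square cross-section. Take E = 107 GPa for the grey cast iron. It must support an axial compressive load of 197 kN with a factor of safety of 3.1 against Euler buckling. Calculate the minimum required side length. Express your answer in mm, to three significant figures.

Required P_cr = n·P = 3.1 × 197 = 610.7 kN
L_e = K·L = 1 × 5.71 = 5.710 m
Required I = P_cr·L_e²/(π²E) = 6.107×10^5 × 5.710² / (π² × 1.07×10^11) = 1.885×10^-5 m⁴
I_req = 1.885×10^7 mm⁴
Solid square: I = a⁴/12  ⇒  a = (12I)^(1/4) = (12×1.885×10^7)^(1/4) = 123 mm

a ≈ 123 mm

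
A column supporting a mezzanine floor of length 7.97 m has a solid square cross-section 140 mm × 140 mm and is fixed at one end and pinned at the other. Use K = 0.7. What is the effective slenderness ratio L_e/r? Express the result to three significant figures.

λ ≈ 138

I = a⁴/12 = 140⁴/12 = 3.201×10^7 mm⁴
A = 1.960×10^4 mm²;  r_min = √(I/A) = √(3.201×10^7/1.960×10^4) = 40.41 mm
L_e = K·L = 0.7 × 7.97 m = 5.579 m = 5579.0 mm
λ = L_e / r_min = 5579.0 / 40.41 = 138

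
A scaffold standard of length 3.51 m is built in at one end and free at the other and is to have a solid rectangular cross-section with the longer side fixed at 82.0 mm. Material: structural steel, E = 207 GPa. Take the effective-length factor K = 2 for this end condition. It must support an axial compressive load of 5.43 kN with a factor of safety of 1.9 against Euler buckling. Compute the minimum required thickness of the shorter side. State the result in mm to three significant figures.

b ≈ 33.1 mm

Required P_cr = n·P = 1.9 × 5.43 = 10.32 kN
L_e = K·L = 2 × 3.51 = 7.020 m
Required I = P_cr·L_e²/(π²E) = 1.032×10^4 × 7.020² / (π² × 2.07×10^11) = 2.489×10^-7 m⁴
I_req = 2.489×10^5 mm⁴
Rectangle, weak axis: I_min = h·b³/12 with h = 82.0 mm fixed  ⇒  b = (12I/h)^(1/3) = 33.1 mm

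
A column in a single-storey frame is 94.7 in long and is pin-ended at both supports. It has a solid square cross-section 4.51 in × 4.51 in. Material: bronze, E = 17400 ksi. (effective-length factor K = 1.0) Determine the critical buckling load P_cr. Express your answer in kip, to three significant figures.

P_cr ≈ 660 kip

I = a⁴/12 = 4.51⁴/12 = 34.48 in⁴
Effective length L_e = K·L = 1 × 94.7 = 94.70 in
P_cr = π²EI / L_e² = π² × 17400×10³ × 34.48 / 94.70² = 6.602×10^5 lb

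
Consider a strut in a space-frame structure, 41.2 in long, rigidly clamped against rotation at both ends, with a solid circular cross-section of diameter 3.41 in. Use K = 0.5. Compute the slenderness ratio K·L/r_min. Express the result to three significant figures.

λ ≈ 24.2

I = πd⁴/64 = π×3.41⁴/64 = 6.637 in⁴
A = 9.133 in²;  r_min = √(I/A) = √(6.637/9.133) = 0.8525 in
L_e = K·L = 0.5 × 41.2 = 20.60 in
λ = L_e / r_min = 20.600 / 0.8525 = 24.2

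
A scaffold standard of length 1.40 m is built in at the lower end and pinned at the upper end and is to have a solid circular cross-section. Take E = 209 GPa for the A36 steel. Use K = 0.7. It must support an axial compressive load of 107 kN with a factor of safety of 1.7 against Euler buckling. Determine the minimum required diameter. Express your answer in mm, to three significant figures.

Required P_cr = n·P = 1.7 × 107 = 181.9 kN
L_e = K·L = 0.7 × 1.40 = 0.9800 m
Required I = P_cr·L_e²/(π²E) = 1.819×10^5 × 0.9800² / (π² × 2.09×10^11) = 8.469×10^-8 m⁴
I_req = 8.469×10^4 mm⁴
Solid circle: I = πd⁴/64  ⇒  d = (64I/π)^(1/4) = (64×8.469×10^4/π)^(1/4) = 36.2 mm

d ≈ 36.2 mm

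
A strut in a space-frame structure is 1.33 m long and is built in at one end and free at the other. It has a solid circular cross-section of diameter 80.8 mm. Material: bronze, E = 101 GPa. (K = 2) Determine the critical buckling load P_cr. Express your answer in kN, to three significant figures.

I = πd⁴/64 = π×80.8⁴/64 = 2.092×10^6 mm⁴
I = 2.092×10^6 mm⁴ = 2.092×10^-6 m⁴
Effective length L_e = K·L = 2 × 1.33 = 2.660 m
P_cr = π²EI / L_e² = π² × 101×10⁹ × 2.092×10^-6 / 2.660² = 2.948×10^5 N

P_cr ≈ 295 kN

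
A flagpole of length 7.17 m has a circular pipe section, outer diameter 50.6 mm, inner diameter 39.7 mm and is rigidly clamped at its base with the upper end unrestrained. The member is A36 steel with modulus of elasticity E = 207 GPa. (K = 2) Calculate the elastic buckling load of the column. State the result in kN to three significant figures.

P_cr ≈ 1.99 kN

d_o = 50.6 mm, d_i = 39.7 mm
I = π(d_o⁴ − d_i⁴)/64 = π(50.6⁴ − 39.70⁴)/64 = 1.999×10^5 mm⁴
I = 1.999×10^5 mm⁴ = 1.999×10^-7 m⁴
Effective length L_e = K·L = 2 × 7.17 = 14.34 m
P_cr = π²EI / L_e² = π² × 207×10⁹ × 1.999×10^-7 / 14.34² = 1.986×10^3 N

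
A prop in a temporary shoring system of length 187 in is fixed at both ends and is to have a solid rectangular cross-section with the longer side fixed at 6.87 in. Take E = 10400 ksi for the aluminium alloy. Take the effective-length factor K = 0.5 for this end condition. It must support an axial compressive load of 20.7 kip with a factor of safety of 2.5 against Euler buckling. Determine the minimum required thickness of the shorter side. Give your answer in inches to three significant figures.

Required P_cr = n·P = 2.5 × 20.7 = 51.75 kip
L_e = K·L = 0.5 × 187 = 93.50 in
Required I = P_cr·L_e²/(π²E) = 5.175×10^4 × 93.50² / (π² × 1.04×10^7) = 4.408 in⁴
Rectangle, weak axis: I_min = h·b³/12 with h = 6.87 in fixed  ⇒  b = (12I/h)^(1/3) = 1.97 in

b ≈ 1.97 in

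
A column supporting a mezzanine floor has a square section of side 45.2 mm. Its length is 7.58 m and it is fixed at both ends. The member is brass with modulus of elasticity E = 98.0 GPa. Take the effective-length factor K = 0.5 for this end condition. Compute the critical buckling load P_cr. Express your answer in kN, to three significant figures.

P_cr ≈ 23.4 kN

I = a⁴/12 = 45.2⁴/12 = 3.478×10^5 mm⁴
I = 3.478×10^5 mm⁴ = 3.478×10^-7 m⁴
Effective length L_e = K·L = 0.5 × 7.58 = 3.790 m
P_cr = π²EI / L_e² = π² × 98.0×10⁹ × 3.478×10^-7 / 3.790² = 2.342×10^4 N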